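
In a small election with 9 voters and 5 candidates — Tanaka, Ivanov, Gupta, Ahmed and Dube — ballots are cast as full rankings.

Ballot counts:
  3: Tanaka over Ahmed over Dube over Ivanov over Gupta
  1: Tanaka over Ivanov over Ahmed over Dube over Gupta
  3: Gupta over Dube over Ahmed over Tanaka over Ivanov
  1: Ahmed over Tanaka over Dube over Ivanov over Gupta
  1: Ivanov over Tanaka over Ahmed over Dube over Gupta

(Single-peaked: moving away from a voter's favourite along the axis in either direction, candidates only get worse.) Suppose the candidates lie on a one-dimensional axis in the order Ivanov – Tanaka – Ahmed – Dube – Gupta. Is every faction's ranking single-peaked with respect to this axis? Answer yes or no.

Axis positions: Ivanov=1, Tanaka=2, Ahmed=3, Dube=4, Gupta=5.
Faction 1 (peak Tanaka at position 2): ranking walks positions 2-3-4-1-5, expanding outward from the peak — single-peaked.
Faction 2 (peak Tanaka at position 2): ranking walks positions 2-1-3-4-5, expanding outward from the peak — single-peaked.
Faction 3 (peak Gupta at position 5): ranking walks positions 5-4-3-2-1, expanding outward from the peak — single-peaked.
Faction 4 (peak Ahmed at position 3): ranking walks positions 3-2-4-1-5, expanding outward from the peak — single-peaked.
Faction 5 (peak Ivanov at position 1): ranking walks positions 1-2-3-4-5, expanding outward from the peak — single-peaked.
Every ranking is single-peaked on this axis.

yes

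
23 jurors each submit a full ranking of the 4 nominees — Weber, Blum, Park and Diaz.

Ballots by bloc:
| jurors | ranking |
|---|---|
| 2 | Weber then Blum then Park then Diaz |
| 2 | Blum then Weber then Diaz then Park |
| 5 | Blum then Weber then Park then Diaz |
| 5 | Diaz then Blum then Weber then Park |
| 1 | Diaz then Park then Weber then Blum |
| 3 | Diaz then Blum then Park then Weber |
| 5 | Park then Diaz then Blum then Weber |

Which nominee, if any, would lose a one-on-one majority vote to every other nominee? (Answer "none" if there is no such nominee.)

none

Head-to-head results (23 jurors):
Weber vs Blum: 2+1 = 3 for Weber, 20 for Blum — Blum by 20–3.
Weber vs Park: Weber is ranked higher on 2+2+5+5 = 14 ballots, Park on 9. Weber wins 14–9.
Weber vs Diaz: Diaz, 14–9.
Blum vs Park: Blum, 17–6.
Blum vs Diaz: Blum preferred on 2+2+5 = 9 ballots; Diaz wins 14–9.
Park vs Diaz: Park preferred on 2+5+5 = 12 ballots; Park wins 12–11.
No nominee is winless: Weber beats Park; Blum beats Weber; Park beats Diaz; Diaz beats Weber. There is no Condorcet loser.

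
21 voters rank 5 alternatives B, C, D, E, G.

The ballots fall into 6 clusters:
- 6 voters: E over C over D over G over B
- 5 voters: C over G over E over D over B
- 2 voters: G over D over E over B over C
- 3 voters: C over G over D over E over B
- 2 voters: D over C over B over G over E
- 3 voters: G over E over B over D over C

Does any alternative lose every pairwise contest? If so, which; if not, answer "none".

Head-to-head results (21 voters):
B vs C: 5 to 16, C.
B–D: D 18–3.
B vs E: B is ranked higher on 2 ballots, E on 19. E wins 19–2.
B vs G: G wins 19–2.
C vs D: C preferred on 6+5+3 = 14 ballots; C wins 14–7.
C vs E: 5+3+2 = 10 for C, 11 for E — E by 11–10.
C vs G: C, 16–5.
D vs E: 2+3+2 = 7 for D, 14 for E — E by 14–7.
D–G: G 13–8.
E vs G: G, 15–6.
Only B has no wins; B is the Condorcet loser.

B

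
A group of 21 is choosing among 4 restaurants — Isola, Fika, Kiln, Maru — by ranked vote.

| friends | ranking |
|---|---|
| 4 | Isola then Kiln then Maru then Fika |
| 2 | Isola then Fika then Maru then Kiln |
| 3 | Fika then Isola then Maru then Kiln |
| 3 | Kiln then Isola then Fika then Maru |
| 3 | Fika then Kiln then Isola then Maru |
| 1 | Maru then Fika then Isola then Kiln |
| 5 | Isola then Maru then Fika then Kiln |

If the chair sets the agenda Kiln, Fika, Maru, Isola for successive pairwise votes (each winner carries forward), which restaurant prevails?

Round 1: Kiln vs Fika — 7–14, Fika advances.
Round 2: Fika vs Maru — 11–10, Fika advances.
Round 3: Fika vs Isola — 7–14, Isola advances.
Isola survives the agenda.

Isola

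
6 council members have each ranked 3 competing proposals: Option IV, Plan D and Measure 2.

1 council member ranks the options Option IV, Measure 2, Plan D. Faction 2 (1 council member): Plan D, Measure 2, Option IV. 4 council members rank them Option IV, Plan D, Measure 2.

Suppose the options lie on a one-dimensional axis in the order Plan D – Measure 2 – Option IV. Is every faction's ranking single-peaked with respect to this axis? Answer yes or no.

Axis positions: Plan D=1, Measure 2=2, Option IV=3.
Faction 1 (peak Option IV at position 3): ranking walks positions 3-2-1, expanding outward from the peak — single-peaked.
Faction 2 (peak Plan D at position 1): ranking walks positions 1-2-3, expanding outward from the peak — single-peaked.
Faction 3: ranking walks positions 3-1-2; Plan D is ranked above Measure 2 even though Measure 2 lies between Plan D and the peak Option IV on the axis — preferences dip and rise again. Not single-peaked.
Faction 3 violates single-peakedness, so the profile is not single-peaked on this axis.

no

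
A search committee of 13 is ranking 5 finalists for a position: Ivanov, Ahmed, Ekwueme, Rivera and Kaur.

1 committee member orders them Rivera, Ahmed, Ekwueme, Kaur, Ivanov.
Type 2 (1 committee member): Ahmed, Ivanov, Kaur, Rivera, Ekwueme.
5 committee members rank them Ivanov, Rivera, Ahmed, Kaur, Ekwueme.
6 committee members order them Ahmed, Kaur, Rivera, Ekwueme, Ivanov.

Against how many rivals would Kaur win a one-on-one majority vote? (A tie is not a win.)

3

Kaur against each rival (13 committee members):
Kaur–Ivanov: Kaur 7–6.
Kaur vs Ahmed: 0 to 13, Ahmed.
Kaur vs Ekwueme: Kaur wins 12–1.
Kaur vs Rivera: Kaur is ranked higher on 1+6 = 7 ballots, Rivera on 6. Kaur wins 7–6.
Kaur beats Ivanov, Ekwueme, Rivera; loses to Ahmed — 3 pairwise wins.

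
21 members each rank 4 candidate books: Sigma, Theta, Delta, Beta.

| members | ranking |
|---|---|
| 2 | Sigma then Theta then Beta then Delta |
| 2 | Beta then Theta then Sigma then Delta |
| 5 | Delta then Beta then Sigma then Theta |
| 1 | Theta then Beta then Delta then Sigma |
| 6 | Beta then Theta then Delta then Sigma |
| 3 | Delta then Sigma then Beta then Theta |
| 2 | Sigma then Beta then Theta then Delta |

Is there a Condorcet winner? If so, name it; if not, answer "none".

Beta

Check each pair by majority over 21 ballots:
Sigma vs Theta: Sigma wins 12–9.
Sigma vs Delta: Delta, 15–6.
Sigma vs Beta: Beta, 14–7.
Theta vs Delta: Theta, 13–8.
Theta vs Beta: Beta, 18–3.
Delta–Beta: Beta 13–8.
Beta wins every pairwise contest, so Beta is the Condorcet winner.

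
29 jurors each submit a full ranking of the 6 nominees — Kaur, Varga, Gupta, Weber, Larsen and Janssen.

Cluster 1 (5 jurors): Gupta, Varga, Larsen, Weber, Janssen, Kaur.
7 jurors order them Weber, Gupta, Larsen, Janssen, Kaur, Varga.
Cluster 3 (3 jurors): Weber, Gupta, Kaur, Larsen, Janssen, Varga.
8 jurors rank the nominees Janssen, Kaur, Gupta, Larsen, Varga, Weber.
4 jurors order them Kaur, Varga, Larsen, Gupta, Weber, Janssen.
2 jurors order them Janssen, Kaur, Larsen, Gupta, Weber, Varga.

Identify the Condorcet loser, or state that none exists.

none

Pairwise majorities:
Kaur vs Varga: 7+3+8+4+2 = 24 for Kaur, 5 for Varga — Kaur by 24–5.
Kaur vs Gupta: Kaur preferred on 8+4+2 = 14 ballots; Gupta wins 15–14.
Kaur vs Weber: Weber wins 15–14.
Kaur vs Larsen: Kaur is ranked higher on 3+8+4+2 = 17 ballots, Larsen on 12. Kaur wins 17–12.
Kaur vs Janssen: Janssen, 22–7.
Varga–Gupta: Gupta 25–4.
Varga vs Weber: 17 to 12, Varga.
Varga vs Larsen: Larsen, 20–9.
Varga vs Janssen: Janssen wins 20–9.
Gupta vs Weber: Gupta, 19–10.
Gupta vs Larsen: Gupta is ranked higher on 5+7+3+8 = 23 ballots, Larsen on 6. Gupta wins 23–6.
Gupta–Janssen: Gupta 19–10.
Weber vs Larsen: 7+3 = 10 for Weber, 19 for Larsen — Larsen by 19–10.
Weber vs Janssen: Weber wins 19–10.
Larsen vs Janssen: Larsen wins 19–10.
Each nominee has at least one pairwise win (Kaur beats Varga; Varga beats Weber; Gupta beats Kaur; Weber beats Kaur; Larsen beats Varga; Janssen beats Kaur) — no Condorcet loser.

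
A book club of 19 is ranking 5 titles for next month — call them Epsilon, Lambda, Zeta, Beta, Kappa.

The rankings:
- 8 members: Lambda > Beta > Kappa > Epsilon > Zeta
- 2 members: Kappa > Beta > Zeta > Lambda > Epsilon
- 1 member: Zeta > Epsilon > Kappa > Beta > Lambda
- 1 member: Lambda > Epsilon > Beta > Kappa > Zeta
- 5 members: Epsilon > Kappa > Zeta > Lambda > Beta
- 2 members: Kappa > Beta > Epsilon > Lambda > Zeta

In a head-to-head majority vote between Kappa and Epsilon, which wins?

Kappa

Ballots ranking Kappa above Epsilon: 8 + 2 + 2 = 12.
Ballots ranking Epsilon above Kappa: 19 − 12 = 7.
Kappa wins the head-to-head 12–7.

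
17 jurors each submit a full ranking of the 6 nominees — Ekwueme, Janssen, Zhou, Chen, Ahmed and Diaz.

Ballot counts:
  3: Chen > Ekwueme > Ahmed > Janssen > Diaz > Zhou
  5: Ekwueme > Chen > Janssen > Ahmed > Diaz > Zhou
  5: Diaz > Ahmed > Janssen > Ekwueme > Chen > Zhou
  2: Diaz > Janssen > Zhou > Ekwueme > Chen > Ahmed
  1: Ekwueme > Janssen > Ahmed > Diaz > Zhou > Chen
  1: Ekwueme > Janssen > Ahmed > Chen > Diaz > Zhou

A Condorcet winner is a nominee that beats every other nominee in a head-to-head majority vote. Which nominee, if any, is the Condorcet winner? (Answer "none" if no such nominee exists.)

Head-to-head results (17 jurors):
Ekwueme vs Janssen: Ekwueme, 10–7.
Ekwueme–Zhou: Ekwueme 15–2.
Ekwueme vs Chen: 14 to 3, Ekwueme.
Ekwueme vs Ahmed: Ekwueme wins 12–5.
Ekwueme vs Diaz: Ekwueme preferred on 3+5+1+1 = 10 ballots; Ekwueme wins 10–7.
Janssen vs Zhou: 17 to 0, Janssen.
Janssen vs Chen: Janssen wins 9–8.
Janssen vs Ahmed: Janssen, 9–8.
Janssen vs Diaz: 3+5+1+1 = 10 for Janssen, 7 for Diaz — Janssen by 10–7.
Zhou–Chen: Chen 14–3.
Zhou vs Ahmed: Zhou is ranked higher on 2 ballots, Ahmed on 15. Ahmed wins 15–2.
Zhou vs Diaz: Diaz, 17–0.
Chen vs Ahmed: Chen is ranked higher on 3+5+2 = 10 ballots, Ahmed on 7. Chen wins 10–7.
Chen–Diaz: Chen 9–8.
Ahmed vs Diaz: Ahmed preferred on 3+5+1+1 = 10 ballots; Ahmed wins 10–7.
Ekwueme beats each of Janssen, Zhou, Chen, Ahmed, Diaz — Ekwueme is the Condorcet winner.

Ekwueme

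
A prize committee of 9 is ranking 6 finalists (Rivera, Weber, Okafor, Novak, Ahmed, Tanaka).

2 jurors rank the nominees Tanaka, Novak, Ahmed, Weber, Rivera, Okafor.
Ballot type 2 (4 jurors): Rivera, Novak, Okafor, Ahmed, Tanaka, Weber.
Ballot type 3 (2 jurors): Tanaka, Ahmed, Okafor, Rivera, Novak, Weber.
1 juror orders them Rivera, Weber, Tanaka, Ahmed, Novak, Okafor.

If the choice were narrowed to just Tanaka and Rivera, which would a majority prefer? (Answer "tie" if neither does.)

Rivera

Ballots ranking Tanaka above Rivera: 2 + 2 = 4.
Ballots ranking Rivera above Tanaka: 9 − 4 = 5.
Rivera wins the head-to-head 5–4.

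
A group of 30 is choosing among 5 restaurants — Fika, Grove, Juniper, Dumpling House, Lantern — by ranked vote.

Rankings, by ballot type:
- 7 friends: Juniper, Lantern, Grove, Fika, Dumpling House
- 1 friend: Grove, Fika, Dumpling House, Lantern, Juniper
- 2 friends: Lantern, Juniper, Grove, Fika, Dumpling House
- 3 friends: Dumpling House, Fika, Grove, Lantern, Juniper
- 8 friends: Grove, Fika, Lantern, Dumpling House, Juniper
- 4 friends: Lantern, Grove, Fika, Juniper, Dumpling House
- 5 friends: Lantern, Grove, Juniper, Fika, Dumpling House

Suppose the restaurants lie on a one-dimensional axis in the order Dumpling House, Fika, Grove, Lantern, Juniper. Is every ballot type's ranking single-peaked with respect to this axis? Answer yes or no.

yes

Axis positions: Dumpling House=1, Fika=2, Grove=3, Lantern=4, Juniper=5.
Ballot type 1 (peak Juniper at position 5): ranking walks positions 5-4-3-2-1, expanding outward from the peak — single-peaked.
Ballot type 2 (peak Grove at position 3): ranking walks positions 3-2-1-4-5, expanding outward from the peak — single-peaked.
Ballot type 3 (peak Lantern at position 4): ranking walks positions 4-5-3-2-1, expanding outward from the peak — single-peaked.
Ballot type 4 (peak Dumpling House at position 1): ranking walks positions 1-2-3-4-5, expanding outward from the peak — single-peaked.
Ballot type 5 (peak Grove at position 3): ranking walks positions 3-2-4-1-5, expanding outward from the peak — single-peaked.
Ballot type 6 (peak Lantern at position 4): ranking walks positions 4-3-2-5-1, expanding outward from the peak — single-peaked.
Ballot type 7 (peak Lantern at position 4): ranking walks positions 4-3-5-2-1, expanding outward from the peak — single-peaked.
Every ranking is single-peaked on this axis.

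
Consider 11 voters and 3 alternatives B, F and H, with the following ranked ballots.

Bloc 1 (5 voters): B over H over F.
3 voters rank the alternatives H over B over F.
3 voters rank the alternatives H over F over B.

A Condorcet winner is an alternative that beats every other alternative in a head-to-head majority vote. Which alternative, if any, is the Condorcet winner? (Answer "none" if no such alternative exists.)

Pairwise majorities:
B–F: B 8–3.
B vs H: H, 6–5.
F vs H: H wins 11–0.
H defeats every rival head-to-head and is the Condorcet winner.

H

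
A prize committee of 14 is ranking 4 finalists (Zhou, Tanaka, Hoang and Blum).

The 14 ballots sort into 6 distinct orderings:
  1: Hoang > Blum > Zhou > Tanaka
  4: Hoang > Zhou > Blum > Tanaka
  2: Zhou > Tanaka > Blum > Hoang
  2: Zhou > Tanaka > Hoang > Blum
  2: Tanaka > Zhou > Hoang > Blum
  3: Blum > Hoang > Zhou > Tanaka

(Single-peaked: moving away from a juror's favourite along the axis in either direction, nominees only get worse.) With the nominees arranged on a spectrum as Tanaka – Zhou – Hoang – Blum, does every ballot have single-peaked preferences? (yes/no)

Axis positions: Tanaka=1, Zhou=2, Hoang=3, Blum=4.
Ballot type 1 (peak Hoang at position 3): ranking walks positions 3-4-2-1, expanding outward from the peak — single-peaked.
Ballot type 2 (peak Hoang at position 3): ranking walks positions 3-2-4-1, expanding outward from the peak — single-peaked.
Ballot type 3: ranking walks positions 2-1-4-3; Blum is ranked above Hoang even though Hoang lies between Blum and the peak Zhou on the axis — preferences dip and rise again. Not single-peaked.
Ballot type 4 (peak Zhou at position 2): ranking walks positions 2-1-3-4, expanding outward from the peak — single-peaked.
Ballot type 5 (peak Tanaka at position 1): ranking walks positions 1-2-3-4, expanding outward from the peak — single-peaked.
Ballot type 6 (peak Blum at position 4): ranking walks positions 4-3-2-1, expanding outward from the peak — single-peaked.
Ballot type 3 violates single-peakedness, so the profile is not single-peaked on this axis.

no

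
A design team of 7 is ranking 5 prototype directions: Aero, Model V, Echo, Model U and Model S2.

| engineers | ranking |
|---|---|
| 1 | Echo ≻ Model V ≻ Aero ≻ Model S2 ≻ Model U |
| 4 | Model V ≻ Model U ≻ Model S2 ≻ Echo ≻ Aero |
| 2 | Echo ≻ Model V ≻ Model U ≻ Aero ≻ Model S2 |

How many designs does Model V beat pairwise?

4

Model V against each rival (7 engineers):
Model V vs Aero: 1+4+2 = 7 for Model V, 0 for Aero — Model V by 7–0.
Model V vs Echo: Model V is ranked higher on 4 ballots, Echo on 3. Model V wins 4–3.
Model V vs Model U: 1+4+2 = 7 for Model V, 0 for Model U — Model V by 7–0.
Model V vs Model S2: 1+4+2 = 7 for Model V, 0 for Model S2 — Model V by 7–0.
Model V beats Aero, Echo, Model U, Model S2 — 4 pairwise wins.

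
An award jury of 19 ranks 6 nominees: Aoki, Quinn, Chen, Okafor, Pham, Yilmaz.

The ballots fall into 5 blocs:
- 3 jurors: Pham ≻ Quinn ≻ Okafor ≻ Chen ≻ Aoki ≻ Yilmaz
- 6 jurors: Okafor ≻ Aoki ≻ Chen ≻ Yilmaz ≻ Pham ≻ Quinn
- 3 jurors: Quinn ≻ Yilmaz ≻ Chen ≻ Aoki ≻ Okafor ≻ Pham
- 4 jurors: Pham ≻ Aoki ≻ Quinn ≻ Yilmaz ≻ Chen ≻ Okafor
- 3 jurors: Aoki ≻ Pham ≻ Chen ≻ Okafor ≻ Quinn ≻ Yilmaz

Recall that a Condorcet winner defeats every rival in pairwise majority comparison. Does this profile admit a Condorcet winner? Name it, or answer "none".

Check each pair by majority over 19 ballots:
Aoki vs Quinn: 6+4+3 = 13 for Aoki, 6 for Quinn — Aoki by 13–6.
Aoki vs Chen: Aoki preferred on 6+4+3 = 13 ballots; Aoki wins 13–6.
Aoki vs Okafor: 10 to 9, Aoki.
Aoki vs Pham: 12 to 7, Aoki.
Aoki vs Yilmaz: 3+6+4+3 = 16 for Aoki, 3 for Yilmaz — Aoki by 16–3.
Quinn vs Chen: 10 to 9, Quinn.
Quinn vs Okafor: 3+3+4 = 10 for Quinn, 9 for Okafor — Quinn by 10–9.
Quinn vs Pham: 3 to 16, Pham.
Quinn vs Yilmaz: Quinn preferred on 3+3+4+3 = 13 ballots; Quinn wins 13–6.
Chen vs Okafor: Chen is ranked higher on 3+4+3 = 10 ballots, Okafor on 9. Chen wins 10–9.
Chen vs Pham: 6+3 = 9 for Chen, 10 for Pham — Pham by 10–9.
Chen vs Yilmaz: Chen preferred on 3+6+3 = 12 ballots; Chen wins 12–7.
Okafor vs Pham: 9 to 10, Pham.
Okafor vs Yilmaz: 12 to 7, Okafor.
Pham vs Yilmaz: 3+4+3 = 10 for Pham, 9 for Yilmaz — Pham by 10–9.
Aoki wins every pairwise contest, so Aoki is the Condorcet winner.

Aoki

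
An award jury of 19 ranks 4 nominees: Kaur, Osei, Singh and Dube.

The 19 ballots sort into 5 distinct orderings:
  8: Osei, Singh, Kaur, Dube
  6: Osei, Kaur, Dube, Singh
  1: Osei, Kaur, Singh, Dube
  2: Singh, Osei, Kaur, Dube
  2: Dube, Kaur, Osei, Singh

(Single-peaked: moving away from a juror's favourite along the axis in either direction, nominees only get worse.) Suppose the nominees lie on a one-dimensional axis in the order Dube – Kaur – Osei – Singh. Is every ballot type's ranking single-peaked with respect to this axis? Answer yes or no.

Axis positions: Dube=1, Kaur=2, Osei=3, Singh=4.
Ballot type 1 (peak Osei at position 3): ranking walks positions 3-4-2-1, expanding outward from the peak — single-peaked.
Ballot type 2 (peak Osei at position 3): ranking walks positions 3-2-1-4, expanding outward from the peak — single-peaked.
Ballot type 3 (peak Osei at position 3): ranking walks positions 3-2-4-1, expanding outward from the peak — single-peaked.
Ballot type 4 (peak Singh at position 4): ranking walks positions 4-3-2-1, expanding outward from the peak — single-peaked.
Ballot type 5 (peak Dube at position 1): ranking walks positions 1-2-3-4, expanding outward from the peak — single-peaked.
Every ranking is single-peaked on this axis.

yes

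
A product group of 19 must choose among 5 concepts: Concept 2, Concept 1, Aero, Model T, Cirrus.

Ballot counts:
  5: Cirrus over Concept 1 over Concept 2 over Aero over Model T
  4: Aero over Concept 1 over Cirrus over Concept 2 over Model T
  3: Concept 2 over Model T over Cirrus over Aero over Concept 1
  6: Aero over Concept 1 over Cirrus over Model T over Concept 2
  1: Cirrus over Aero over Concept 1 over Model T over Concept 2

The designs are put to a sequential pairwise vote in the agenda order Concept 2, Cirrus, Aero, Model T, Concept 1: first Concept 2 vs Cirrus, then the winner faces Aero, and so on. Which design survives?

Round 1: Concept 2 vs Cirrus — 3–16, Cirrus advances.
Round 2: Cirrus vs Aero — 9–10, Aero advances.
Round 3: Aero vs Model T — 16–3, Aero advances.
Round 4: Aero vs Concept 1 — 14–5, Aero advances.
The agenda winner is Aero.

Aero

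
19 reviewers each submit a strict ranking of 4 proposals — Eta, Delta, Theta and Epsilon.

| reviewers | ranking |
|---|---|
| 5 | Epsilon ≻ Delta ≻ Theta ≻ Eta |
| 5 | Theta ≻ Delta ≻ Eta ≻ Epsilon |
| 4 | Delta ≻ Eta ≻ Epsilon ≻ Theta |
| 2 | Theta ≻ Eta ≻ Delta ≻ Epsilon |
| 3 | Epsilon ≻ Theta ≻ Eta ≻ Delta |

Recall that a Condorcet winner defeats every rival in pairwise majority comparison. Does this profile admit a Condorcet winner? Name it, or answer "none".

none

Head-to-head results (19 reviewers):
Eta vs Delta: Delta wins 14–5.
Eta–Theta: Theta 15–4.
Eta vs Epsilon: Eta, 11–8.
Delta vs Theta: Theta, 10–9.
Delta vs Epsilon: Delta wins 11–8.
Theta vs Epsilon: Epsilon, 12–7.
No project is unbeaten: Eta loses to Delta; Delta loses to Theta; Theta loses to Epsilon; Epsilon loses to Eta. In particular Eta beats Epsilon beats Theta beats Eta is a majority cycle — no Condorcet winner exists.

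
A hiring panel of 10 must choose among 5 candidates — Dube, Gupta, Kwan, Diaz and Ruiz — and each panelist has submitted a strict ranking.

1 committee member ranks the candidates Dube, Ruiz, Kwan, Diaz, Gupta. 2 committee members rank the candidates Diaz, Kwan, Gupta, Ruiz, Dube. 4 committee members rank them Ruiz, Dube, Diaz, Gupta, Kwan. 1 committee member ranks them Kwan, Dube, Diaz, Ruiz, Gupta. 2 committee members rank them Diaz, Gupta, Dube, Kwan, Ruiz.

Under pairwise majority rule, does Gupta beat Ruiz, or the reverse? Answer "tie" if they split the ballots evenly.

Ruiz

Ballots ranking Gupta above Ruiz: 2 + 2 = 4.
Ballots ranking Ruiz above Gupta: 10 − 4 = 6.
Ruiz wins the head-to-head 6–4.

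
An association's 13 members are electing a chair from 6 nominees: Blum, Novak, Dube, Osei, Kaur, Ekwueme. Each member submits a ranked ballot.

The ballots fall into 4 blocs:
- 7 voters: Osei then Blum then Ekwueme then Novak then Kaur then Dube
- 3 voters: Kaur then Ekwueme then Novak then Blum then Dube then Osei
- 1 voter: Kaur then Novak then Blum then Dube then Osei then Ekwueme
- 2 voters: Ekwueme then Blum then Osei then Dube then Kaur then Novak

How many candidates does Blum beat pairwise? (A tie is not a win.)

Blum against each rival (13 voters):
Blum vs Novak: Blum preferred on 7+2 = 9 ballots; Blum wins 9–4.
Blum–Dube: Blum 13–0.
Blum–Osei: Osei 7–6.
Blum vs Kaur: Blum, 9–4.
Blum vs Ekwueme: Blum is ranked higher on 7+1 = 8 ballots, Ekwueme on 5. Blum wins 8–5.
Blum beats Novak, Dube, Kaur, Ekwueme; loses to Osei — 4 pairwise wins.

4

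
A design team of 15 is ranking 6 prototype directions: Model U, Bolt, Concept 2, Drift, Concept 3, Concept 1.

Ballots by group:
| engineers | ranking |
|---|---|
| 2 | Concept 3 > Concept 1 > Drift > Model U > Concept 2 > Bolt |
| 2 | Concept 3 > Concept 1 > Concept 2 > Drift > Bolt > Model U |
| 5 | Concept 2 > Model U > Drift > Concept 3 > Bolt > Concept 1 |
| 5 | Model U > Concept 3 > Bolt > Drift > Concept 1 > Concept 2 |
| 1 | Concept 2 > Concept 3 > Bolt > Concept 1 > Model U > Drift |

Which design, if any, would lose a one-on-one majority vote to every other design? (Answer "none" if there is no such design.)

none

Pairwise majorities:
Model U vs Bolt: Model U preferred on 2+5+5 = 12 ballots; Model U wins 12–3.
Model U vs Concept 2: Model U preferred on 2+5 = 7 ballots; Concept 2 wins 8–7.
Model U vs Drift: Model U is ranked higher on 5+5+1 = 11 ballots, Drift on 4. Model U wins 11–4.
Model U vs Concept 3: 5+5 = 10 for Model U, 5 for Concept 3 — Model U by 10–5.
Model U vs Concept 1: Model U, 10–5.
Bolt vs Concept 2: Bolt is ranked higher on 5 ballots, Concept 2 on 10. Concept 2 wins 10–5.
Bolt vs Drift: Bolt preferred on 5+1 = 6 ballots; Drift wins 9–6.
Bolt vs Concept 3: Bolt is ranked higher on 0 ballots, Concept 3 on 15. Concept 3 wins 15–0.
Bolt vs Concept 1: Bolt, 11–4.
Concept 2 vs Drift: 8 to 7, Concept 2.
Concept 2 vs Concept 3: 6 to 9, Concept 3.
Concept 2 vs Concept 1: Concept 2 preferred on 5+1 = 6 ballots; Concept 1 wins 9–6.
Drift vs Concept 3: Drift is ranked higher on 5 ballots, Concept 3 on 10. Concept 3 wins 10–5.
Drift vs Concept 1: 5+5 = 10 for Drift, 5 for Concept 1 — Drift by 10–5.
Concept 3 vs Concept 1: Concept 3, 15–0.
Every design wins at least one matchup (Model U beats Bolt; Bolt beats Concept 1; Concept 2 beats Model U; Drift beats Bolt; Concept 3 beats Bolt; Concept 1 beats Concept 2), so there is no Condorcet loser.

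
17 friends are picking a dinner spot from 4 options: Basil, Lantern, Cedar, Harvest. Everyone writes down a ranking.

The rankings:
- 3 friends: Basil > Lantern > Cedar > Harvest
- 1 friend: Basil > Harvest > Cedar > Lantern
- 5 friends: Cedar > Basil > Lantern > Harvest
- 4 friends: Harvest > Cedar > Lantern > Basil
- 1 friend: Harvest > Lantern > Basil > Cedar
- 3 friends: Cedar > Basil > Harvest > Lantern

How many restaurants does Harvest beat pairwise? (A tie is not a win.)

Harvest against each rival (17 friends):
Harvest vs Basil: Harvest is ranked higher on 4+1 = 5 ballots, Basil on 12. Basil wins 12–5.
Harvest vs Lantern: Harvest, 9–8.
Harvest vs Cedar: Cedar wins 11–6.
Harvest beats Lantern; loses to Basil, Cedar — 1 pairwise win.

1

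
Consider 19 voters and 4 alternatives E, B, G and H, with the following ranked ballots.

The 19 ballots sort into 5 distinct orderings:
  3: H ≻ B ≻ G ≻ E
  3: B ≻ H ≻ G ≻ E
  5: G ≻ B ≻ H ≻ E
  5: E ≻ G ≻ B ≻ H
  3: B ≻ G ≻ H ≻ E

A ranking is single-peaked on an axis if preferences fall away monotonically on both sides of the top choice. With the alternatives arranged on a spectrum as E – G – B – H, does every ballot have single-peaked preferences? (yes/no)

Axis positions: E=1, G=2, B=3, H=4.
Ballot type 1 (peak H at position 4): ranking walks positions 4-3-2-1, expanding outward from the peak — single-peaked.
Ballot type 2 (peak B at position 3): ranking walks positions 3-4-2-1, expanding outward from the peak — single-peaked.
Ballot type 3 (peak G at position 2): ranking walks positions 2-3-4-1, expanding outward from the peak — single-peaked.
Ballot type 4 (peak E at position 1): ranking walks positions 1-2-3-4, expanding outward from the peak — single-peaked.
Ballot type 5 (peak B at position 3): ranking walks positions 3-2-4-1, expanding outward from the peak — single-peaked.
Every ranking is single-peaked on this axis.

yes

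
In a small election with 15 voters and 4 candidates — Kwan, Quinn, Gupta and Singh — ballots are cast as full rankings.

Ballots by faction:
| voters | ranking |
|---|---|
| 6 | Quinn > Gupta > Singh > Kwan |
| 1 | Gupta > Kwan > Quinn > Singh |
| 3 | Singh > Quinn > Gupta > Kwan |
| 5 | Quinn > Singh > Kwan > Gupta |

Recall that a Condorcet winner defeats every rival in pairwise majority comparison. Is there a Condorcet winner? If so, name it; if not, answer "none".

Pairwise majorities:
Kwan–Quinn: Quinn 14–1.
Kwan vs Gupta: Gupta wins 10–5.
Kwan–Singh: Singh 14–1.
Quinn vs Gupta: Quinn, 14–1.
Quinn vs Singh: Quinn, 12–3.
Gupta vs Singh: Singh, 8–7.
Quinn beats each of Kwan, Gupta, Singh — Quinn is the Condorcet winner.

Quinn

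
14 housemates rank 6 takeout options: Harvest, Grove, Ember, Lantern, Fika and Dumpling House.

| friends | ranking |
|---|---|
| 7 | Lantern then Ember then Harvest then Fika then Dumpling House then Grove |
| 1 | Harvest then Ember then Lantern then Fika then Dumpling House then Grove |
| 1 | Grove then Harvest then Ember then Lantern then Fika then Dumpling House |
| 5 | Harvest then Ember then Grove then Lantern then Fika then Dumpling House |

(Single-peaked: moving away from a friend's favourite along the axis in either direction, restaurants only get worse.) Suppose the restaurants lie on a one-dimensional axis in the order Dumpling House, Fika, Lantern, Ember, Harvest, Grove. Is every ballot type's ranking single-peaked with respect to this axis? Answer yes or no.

yes

Axis positions: Dumpling House=1, Fika=2, Lantern=3, Ember=4, Harvest=5, Grove=6.
Ballot type 1 (peak Lantern at position 3): ranking walks positions 3-4-5-2-1-6, expanding outward from the peak — single-peaked.
Ballot type 2 (peak Harvest at position 5): ranking walks positions 5-4-3-2-1-6, expanding outward from the peak — single-peaked.
Ballot type 3 (peak Grove at position 6): ranking walks positions 6-5-4-3-2-1, expanding outward from the peak — single-peaked.
Ballot type 4 (peak Harvest at position 5): ranking walks positions 5-4-6-3-2-1, expanding outward from the peak — single-peaked.
Every ranking is single-peaked on this axis.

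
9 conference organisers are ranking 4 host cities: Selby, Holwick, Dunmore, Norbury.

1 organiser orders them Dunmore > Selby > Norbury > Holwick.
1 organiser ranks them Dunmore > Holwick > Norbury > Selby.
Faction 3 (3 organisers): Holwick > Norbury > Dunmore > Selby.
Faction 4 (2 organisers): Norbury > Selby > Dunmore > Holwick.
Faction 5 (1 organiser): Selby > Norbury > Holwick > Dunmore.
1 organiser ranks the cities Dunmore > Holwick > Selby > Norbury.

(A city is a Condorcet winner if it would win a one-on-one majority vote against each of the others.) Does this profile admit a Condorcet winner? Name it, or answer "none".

none

Check each pair by majority over 9 ballots:
Selby vs Holwick: Holwick wins 5–4.
Selby–Dunmore: Dunmore 6–3.
Selby vs Norbury: Norbury, 6–3.
Holwick vs Dunmore: Dunmore, 5–4.
Holwick–Norbury: Holwick 5–4.
Dunmore–Norbury: Norbury 6–3.
Every city loses at least once (Selby loses to Holwick; Holwick loses to Dunmore; Dunmore loses to Norbury; Norbury loses to Holwick). The majority relation contains the cycle Holwick beats Norbury beats Dunmore beats Holwick, so there is no Condorcet winner.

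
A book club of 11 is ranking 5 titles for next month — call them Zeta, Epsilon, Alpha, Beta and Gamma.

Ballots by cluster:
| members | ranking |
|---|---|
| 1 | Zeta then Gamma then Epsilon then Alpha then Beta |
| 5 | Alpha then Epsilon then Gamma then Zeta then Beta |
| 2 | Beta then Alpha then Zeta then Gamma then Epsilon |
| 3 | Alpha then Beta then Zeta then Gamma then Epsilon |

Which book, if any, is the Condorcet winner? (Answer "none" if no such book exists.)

Check each pair by majority over 11 ballots:
Zeta vs Epsilon: Zeta preferred on 1+2+3 = 6 ballots; Zeta wins 6–5.
Zeta vs Alpha: Alpha, 10–1.
Zeta vs Beta: 1+5 = 6 for Zeta, 5 for Beta — Zeta by 6–5.
Zeta–Gamma: Zeta 6–5.
Epsilon vs Alpha: Alpha, 10–1.
Epsilon vs Beta: Epsilon, 6–5.
Epsilon vs Gamma: 5 for Epsilon, 6 for Gamma — Gamma by 6–5.
Alpha–Beta: Alpha 9–2.
Alpha vs Gamma: 5+2+3 = 10 for Alpha, 1 for Gamma — Alpha by 10–1.
Beta–Gamma: Gamma 6–5.
Alpha defeats every rival head-to-head and is the Condorcet winner.

Alpha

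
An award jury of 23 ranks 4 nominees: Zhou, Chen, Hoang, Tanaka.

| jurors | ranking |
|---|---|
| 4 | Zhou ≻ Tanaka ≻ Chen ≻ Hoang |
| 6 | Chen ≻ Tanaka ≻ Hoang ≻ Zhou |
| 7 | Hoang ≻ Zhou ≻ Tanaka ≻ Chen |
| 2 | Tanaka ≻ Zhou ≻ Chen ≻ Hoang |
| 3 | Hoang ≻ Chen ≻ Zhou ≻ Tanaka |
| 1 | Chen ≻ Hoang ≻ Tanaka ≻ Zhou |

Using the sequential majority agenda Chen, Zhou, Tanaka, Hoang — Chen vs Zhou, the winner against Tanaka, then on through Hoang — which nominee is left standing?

Round 1: Chen vs Zhou — 10–13, Zhou advances.
Round 2: Zhou vs Tanaka — 14–9, Zhou advances.
Round 3: Zhou vs Hoang — 6–17, Hoang advances.
Hoang survives the agenda.

Hoang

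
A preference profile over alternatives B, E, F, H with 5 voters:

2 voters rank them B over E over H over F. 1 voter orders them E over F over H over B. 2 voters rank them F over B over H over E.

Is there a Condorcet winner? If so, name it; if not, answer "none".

none

Head-to-head results (5 voters):
B vs E: B, 4–1.
B vs F: F, 3–2.
B–H: B 4–1.
E vs F: E, 3–2.
E vs H: E, 3–2.
F vs H: F, 3–2.
Each alternative drops at least one matchup (B loses to F; E loses to B; F loses to E; H loses to B); the cycle B → E → F → B rules out a Condorcet winner.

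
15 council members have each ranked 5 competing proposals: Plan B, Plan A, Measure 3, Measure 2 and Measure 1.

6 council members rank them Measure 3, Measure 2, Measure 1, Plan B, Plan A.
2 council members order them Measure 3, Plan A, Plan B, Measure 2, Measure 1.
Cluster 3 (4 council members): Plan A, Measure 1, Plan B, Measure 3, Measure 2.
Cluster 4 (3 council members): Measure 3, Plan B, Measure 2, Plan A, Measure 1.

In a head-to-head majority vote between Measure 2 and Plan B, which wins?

Plan B

Ballots ranking Measure 2 above Plan B: 6.
Ballots ranking Plan B above Measure 2: 15 − 6 = 9.
Plan B wins the head-to-head 9–6.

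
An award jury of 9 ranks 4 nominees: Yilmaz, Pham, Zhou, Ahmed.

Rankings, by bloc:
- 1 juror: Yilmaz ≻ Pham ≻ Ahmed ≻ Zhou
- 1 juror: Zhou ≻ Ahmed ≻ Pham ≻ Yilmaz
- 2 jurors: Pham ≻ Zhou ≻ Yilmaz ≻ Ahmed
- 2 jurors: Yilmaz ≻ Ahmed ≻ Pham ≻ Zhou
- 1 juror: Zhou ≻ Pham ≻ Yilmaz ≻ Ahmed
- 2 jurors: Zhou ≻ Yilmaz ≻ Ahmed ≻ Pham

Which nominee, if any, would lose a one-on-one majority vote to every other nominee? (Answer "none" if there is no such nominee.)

none

Pairwise majorities:
Yilmaz vs Pham: Yilmaz wins 5–4.
Yilmaz vs Zhou: Yilmaz is ranked higher on 1+2 = 3 ballots, Zhou on 6. Zhou wins 6–3.
Yilmaz–Ahmed: Yilmaz 8–1.
Pham vs Zhou: Pham wins 5–4.
Pham vs Ahmed: Ahmed, 5–4.
Zhou vs Ahmed: Zhou wins 6–3.
Every nominee wins at least one matchup (Yilmaz beats Pham; Pham beats Zhou; Zhou beats Yilmaz; Ahmed beats Pham), so there is no Condorcet loser.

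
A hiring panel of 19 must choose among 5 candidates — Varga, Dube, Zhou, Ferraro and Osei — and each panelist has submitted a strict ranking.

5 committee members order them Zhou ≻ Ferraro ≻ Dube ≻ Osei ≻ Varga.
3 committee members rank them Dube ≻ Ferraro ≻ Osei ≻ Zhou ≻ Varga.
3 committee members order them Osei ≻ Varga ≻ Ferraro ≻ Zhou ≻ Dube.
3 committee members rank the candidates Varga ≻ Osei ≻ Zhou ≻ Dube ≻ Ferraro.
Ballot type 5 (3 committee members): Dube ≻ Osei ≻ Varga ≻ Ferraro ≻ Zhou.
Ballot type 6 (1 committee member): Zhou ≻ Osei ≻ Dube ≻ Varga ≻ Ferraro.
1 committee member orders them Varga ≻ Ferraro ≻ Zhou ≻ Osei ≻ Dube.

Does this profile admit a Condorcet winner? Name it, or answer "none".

none

Check each pair by majority over 19 ballots:
Varga vs Dube: 7 to 12, Dube.
Varga vs Zhou: 3+3+3+1 = 10 for Varga, 9 for Zhou — Varga by 10–9.
Varga vs Ferraro: Varga, 11–8.
Varga vs Osei: Osei, 15–4.
Dube vs Zhou: 3+3 = 6 for Dube, 13 for Zhou — Zhou by 13–6.
Dube vs Ferraro: 3+3+3+1 = 10 for Dube, 9 for Ferraro — Dube by 10–9.
Dube vs Osei: 5+3+3 = 11 for Dube, 8 for Osei — Dube by 11–8.
Zhou vs Ferraro: Zhou preferred on 5+3+1 = 9 ballots; Ferraro wins 10–9.
Zhou vs Osei: 7 to 12, Osei.
Ferraro vs Osei: Ferraro preferred on 5+3+1 = 9 ballots; Osei wins 10–9.
No candidate is unbeaten: Varga loses to Dube; Dube loses to Zhou; Zhou loses to Varga; Ferraro loses to Varga; Osei loses to Dube. In particular Varga > Zhou > Dube > Varga is a majority cycle — no Condorcet winner exists.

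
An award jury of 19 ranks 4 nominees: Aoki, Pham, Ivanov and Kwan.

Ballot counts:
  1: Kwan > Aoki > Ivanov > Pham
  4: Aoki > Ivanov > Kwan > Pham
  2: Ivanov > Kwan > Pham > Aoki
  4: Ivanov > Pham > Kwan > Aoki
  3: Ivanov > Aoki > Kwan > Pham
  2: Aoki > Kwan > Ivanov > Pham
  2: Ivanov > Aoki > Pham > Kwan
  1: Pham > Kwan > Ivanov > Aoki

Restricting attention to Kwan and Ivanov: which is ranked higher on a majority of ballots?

Ivanov

Ballots ranking Kwan above Ivanov: 1 + 2 + 1 = 4.
Ballots ranking Ivanov above Kwan: 19 − 4 = 15.
Ivanov wins the head-to-head 15–4.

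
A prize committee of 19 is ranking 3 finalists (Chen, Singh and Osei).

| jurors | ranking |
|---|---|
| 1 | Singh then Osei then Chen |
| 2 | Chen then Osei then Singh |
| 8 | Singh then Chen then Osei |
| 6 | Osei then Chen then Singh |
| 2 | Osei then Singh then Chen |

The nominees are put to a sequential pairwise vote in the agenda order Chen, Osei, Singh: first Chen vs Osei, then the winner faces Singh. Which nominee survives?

Singh

Round 1: Chen vs Osei — 10–9, Chen advances.
Round 2: Chen vs Singh — 8–11, Singh advances.
Singh survives the agenda.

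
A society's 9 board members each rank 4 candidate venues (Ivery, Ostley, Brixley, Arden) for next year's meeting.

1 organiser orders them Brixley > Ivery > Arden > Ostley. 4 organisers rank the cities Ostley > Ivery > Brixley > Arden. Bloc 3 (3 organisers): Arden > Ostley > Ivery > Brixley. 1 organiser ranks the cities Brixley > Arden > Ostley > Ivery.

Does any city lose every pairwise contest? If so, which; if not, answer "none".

none

Head-to-head results (9 organisers):
Ivery vs Ostley: Ostley, 8–1.
Ivery–Brixley: Ivery 7–2.
Ivery vs Arden: Ivery, 5–4.
Ostley vs Brixley: 4+3 = 7 for Ostley, 2 for Brixley — Ostley by 7–2.
Ostley vs Arden: 4 to 5, Arden.
Brixley vs Arden: Brixley preferred on 1+4+1 = 6 ballots; Brixley wins 6–3.
Every city wins at least one matchup (Ivery beats Brixley; Ostley beats Ivery; Brixley beats Arden; Arden beats Ostley), so there is no Condorcet loser.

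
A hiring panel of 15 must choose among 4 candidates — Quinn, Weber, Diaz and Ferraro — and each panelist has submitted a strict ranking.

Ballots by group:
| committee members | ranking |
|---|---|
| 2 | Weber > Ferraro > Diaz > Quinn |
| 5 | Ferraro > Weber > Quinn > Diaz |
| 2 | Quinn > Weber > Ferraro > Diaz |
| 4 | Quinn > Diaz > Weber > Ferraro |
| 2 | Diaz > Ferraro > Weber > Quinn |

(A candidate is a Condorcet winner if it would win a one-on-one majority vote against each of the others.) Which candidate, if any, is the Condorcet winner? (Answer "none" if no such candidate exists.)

Weber

Pairwise majorities:
Quinn vs Weber: Quinn is ranked higher on 2+4 = 6 ballots, Weber on 9. Weber wins 9–6.
Quinn vs Diaz: 11 to 4, Quinn.
Quinn vs Ferraro: 6 to 9, Ferraro.
Weber vs Diaz: Weber is ranked higher on 2+5+2 = 9 ballots, Diaz on 6. Weber wins 9–6.
Weber vs Ferraro: Weber preferred on 2+2+4 = 8 ballots; Weber wins 8–7.
Diaz vs Ferraro: 4+2 = 6 for Diaz, 9 for Ferraro — Ferraro by 9–6.
Only Weber has no losses; Weber is the Condorcet winner.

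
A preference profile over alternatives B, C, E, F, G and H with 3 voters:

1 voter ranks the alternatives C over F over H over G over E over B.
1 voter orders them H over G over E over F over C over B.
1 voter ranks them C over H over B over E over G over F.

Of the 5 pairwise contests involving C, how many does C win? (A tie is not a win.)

5

C against each rival (3 voters):
C vs B: C preferred on 1+1+1 = 3 ballots; C wins 3–0.
C–E: C 2–1.
C vs F: C preferred on 1+1 = 2 ballots; C wins 2–1.
C vs G: C, 2–1.
C vs H: 1+1 = 2 for C, 1 for H — C by 2–1.
C beats B, E, F, G, H — 5 pairwise wins.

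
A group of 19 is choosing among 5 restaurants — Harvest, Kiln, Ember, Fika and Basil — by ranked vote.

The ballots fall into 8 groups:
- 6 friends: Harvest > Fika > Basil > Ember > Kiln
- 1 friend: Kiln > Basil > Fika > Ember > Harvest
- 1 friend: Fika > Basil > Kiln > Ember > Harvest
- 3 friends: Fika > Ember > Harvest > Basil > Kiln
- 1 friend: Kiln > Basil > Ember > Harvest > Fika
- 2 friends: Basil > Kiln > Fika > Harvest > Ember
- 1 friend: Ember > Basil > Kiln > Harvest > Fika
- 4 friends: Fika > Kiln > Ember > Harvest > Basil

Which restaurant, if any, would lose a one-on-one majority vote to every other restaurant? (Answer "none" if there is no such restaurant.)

Head-to-head results (19 friends):
Harvest vs Kiln: 6+3 = 9 for Harvest, 10 for Kiln — Kiln by 10–9.
Harvest–Ember: Ember 11–8.
Harvest vs Fika: Fika wins 11–8.
Harvest vs Basil: 13 to 6, Harvest.
Kiln vs Ember: Kiln preferred on 1+1+1+2+4 = 9 ballots; Ember wins 10–9.
Kiln vs Fika: Fika, 14–5.
Kiln–Basil: Basil 13–6.
Ember vs Fika: Fika, 17–2.
Ember vs Basil: Ember is ranked higher on 3+1+4 = 8 ballots, Basil on 11. Basil wins 11–8.
Fika vs Basil: Fika wins 14–5.
Each restaurant has at least one pairwise win (Harvest beats Basil; Kiln beats Harvest; Ember beats Harvest; Fika beats Harvest; Basil beats Kiln) — no Condorcet loser.

none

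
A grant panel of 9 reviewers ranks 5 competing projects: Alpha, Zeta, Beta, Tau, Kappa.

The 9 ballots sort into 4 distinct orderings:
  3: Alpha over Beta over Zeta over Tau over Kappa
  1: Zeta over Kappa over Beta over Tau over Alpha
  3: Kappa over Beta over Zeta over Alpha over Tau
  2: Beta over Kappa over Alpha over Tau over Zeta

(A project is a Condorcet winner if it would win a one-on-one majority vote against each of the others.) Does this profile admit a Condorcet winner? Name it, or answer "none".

Check each pair by majority over 9 ballots:
Alpha vs Zeta: 3+2 = 5 for Alpha, 4 for Zeta — Alpha by 5–4.
Alpha vs Beta: Beta wins 6–3.
Alpha vs Tau: Alpha wins 8–1.
Alpha vs Kappa: 3 to 6, Kappa.
Zeta vs Beta: 1 for Zeta, 8 for Beta — Beta by 8–1.
Zeta vs Tau: Zeta is ranked higher on 3+1+3 = 7 ballots, Tau on 2. Zeta wins 7–2.
Zeta vs Kappa: Kappa wins 5–4.
Beta vs Tau: 9 to 0, Beta.
Beta vs Kappa: Beta preferred on 3+2 = 5 ballots; Beta wins 5–4.
Tau vs Kappa: 3 to 6, Kappa.
Beta wins every pairwise contest, so Beta is the Condorcet winner.

Beta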